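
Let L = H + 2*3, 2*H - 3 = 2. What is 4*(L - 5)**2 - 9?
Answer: 40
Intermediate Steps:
H = 5/2 (H = 3/2 + (1/2)*2 = 3/2 + 1 = 5/2 ≈ 2.5000)
L = 17/2 (L = 5/2 + 2*3 = 5/2 + 6 = 17/2 ≈ 8.5000)
4*(L - 5)**2 - 9 = 4*(17/2 - 5)**2 - 9 = 4*(7/2)**2 - 9 = 4*(49/4) - 9 = 49 - 9 = 40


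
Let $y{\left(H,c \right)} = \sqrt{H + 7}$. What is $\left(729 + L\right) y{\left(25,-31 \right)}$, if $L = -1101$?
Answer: $- 1488 \sqrt{2} \approx -2104.4$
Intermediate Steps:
$y{\left(H,c \right)} = \sqrt{7 + H}$
$\left(729 + L\right) y{\left(25,-31 \right)} = \left(729 - 1101\right) \sqrt{7 + 25} = - 372 \sqrt{32} = - 372 \cdot 4 \sqrt{2} = - 1488 \sqrt{2}$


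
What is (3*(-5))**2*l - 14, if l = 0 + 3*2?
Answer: 1336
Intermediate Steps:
l = 6 (l = 0 + 6 = 6)
(3*(-5))**2*l - 14 = (3*(-5))**2*6 - 14 = (-15)**2*6 - 14 = 225*6 - 14 = 1350 - 14 = 1336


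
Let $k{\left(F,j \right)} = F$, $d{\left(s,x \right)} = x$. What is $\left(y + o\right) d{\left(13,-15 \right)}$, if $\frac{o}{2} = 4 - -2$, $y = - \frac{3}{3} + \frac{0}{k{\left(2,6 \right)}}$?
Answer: $-165$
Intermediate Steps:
$y = -1$ ($y = - \frac{3}{3} + \frac{0}{2} = \left(-3\right) \frac{1}{3} + 0 \cdot \frac{1}{2} = -1 + 0 = -1$)
$o = 12$ ($o = 2 \left(4 - -2\right) = 2 \left(4 + 2\right) = 2 \cdot 6 = 12$)
$\left(y + o\right) d{\left(13,-15 \right)} = \left(-1 + 12\right) \left(-15\right) = 11 \left(-15\right) = -165$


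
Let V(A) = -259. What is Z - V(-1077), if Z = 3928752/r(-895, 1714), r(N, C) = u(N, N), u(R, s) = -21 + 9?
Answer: -327137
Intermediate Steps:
u(R, s) = -12
r(N, C) = -12
Z = -327396 (Z = 3928752/(-12) = 3928752*(-1/12) = -327396)
Z - V(-1077) = -327396 - 1*(-259) = -327396 + 259 = -327137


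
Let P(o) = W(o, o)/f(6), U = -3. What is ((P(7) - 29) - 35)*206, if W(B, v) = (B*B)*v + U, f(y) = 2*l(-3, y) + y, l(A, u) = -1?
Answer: 4326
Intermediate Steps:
f(y) = -2 + y (f(y) = 2*(-1) + y = -2 + y)
W(B, v) = -3 + v*B² (W(B, v) = (B*B)*v - 3 = B²*v - 3 = v*B² - 3 = -3 + v*B²)
P(o) = -¾ + o³/4 (P(o) = (-3 + o*o²)/(-2 + 6) = (-3 + o³)/4 = (-3 + o³)*(¼) = -¾ + o³/4)
((P(7) - 29) - 35)*206 = (((-¾ + (¼)*7³) - 29) - 35)*206 = (((-¾ + (¼)*343) - 29) - 35)*206 = (((-¾ + 343/4) - 29) - 35)*206 = ((85 - 29) - 35)*206 = (56 - 35)*206 = 21*206 = 4326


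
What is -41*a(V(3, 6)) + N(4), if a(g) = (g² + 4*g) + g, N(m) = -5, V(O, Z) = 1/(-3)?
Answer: 529/9 ≈ 58.778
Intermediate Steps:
V(O, Z) = -⅓ (V(O, Z) = 1*(-⅓) = -⅓)
a(g) = g² + 5*g
-41*a(V(3, 6)) + N(4) = -(-41)*(5 - ⅓)/3 - 5 = -(-41)*14/(3*3) - 5 = -41*(-14/9) - 5 = 574/9 - 5 = 529/9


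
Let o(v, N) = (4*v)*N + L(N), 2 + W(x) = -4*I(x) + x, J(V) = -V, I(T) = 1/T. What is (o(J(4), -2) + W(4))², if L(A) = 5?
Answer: 1444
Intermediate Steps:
I(T) = 1/T
W(x) = -2 + x - 4/x (W(x) = -2 + (-4/x + x) = -2 + (x - 4/x) = -2 + x - 4/x)
o(v, N) = 5 + 4*N*v (o(v, N) = (4*v)*N + 5 = 4*N*v + 5 = 5 + 4*N*v)
(o(J(4), -2) + W(4))² = ((5 + 4*(-2)*(-1*4)) + (-2 + 4 - 4/4))² = ((5 + 4*(-2)*(-4)) + (-2 + 4 - 4*¼))² = ((5 + 32) + (-2 + 4 - 1))² = (37 + 1)² = 38² = 1444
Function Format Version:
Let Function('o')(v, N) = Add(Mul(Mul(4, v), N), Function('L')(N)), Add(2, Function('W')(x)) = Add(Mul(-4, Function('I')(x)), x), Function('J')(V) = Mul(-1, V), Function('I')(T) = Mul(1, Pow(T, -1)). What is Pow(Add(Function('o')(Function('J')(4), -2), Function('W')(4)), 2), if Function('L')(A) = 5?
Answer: 1444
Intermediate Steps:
Function('I')(T) = Pow(T, -1)
Function('W')(x) = Add(-2, x, Mul(-4, Pow(x, -1))) (Function('W')(x) = Add(-2, Add(Mul(-4, Pow(x, -1)), x)) = Add(-2, Add(x, Mul(-4, Pow(x, -1)))) = Add(-2, x, Mul(-4, Pow(x, -1))))
Function('o')(v, N) = Add(5, Mul(4, N, v)) (Function('o')(v, N) = Add(Mul(Mul(4, v), N), 5) = Add(Mul(4, N, v), 5) = Add(5, Mul(4, N, v)))
Pow(Add(Function('o')(Function('J')(4), -2), Function('W')(4)), 2) = Pow(Add(Add(5, Mul(4, -2, Mul(-1, 4))), Add(-2, 4, Mul(-4, Pow(4, -1)))), 2) = Pow(Add(Add(5, Mul(4, -2, -4)), Add(-2, 4, Mul(-4, Rational(1, 4)))), 2) = Pow(Add(Add(5, 32), Add(-2, 4, -1)), 2) = Pow(Add(37, 1), 2) = Pow(38, 2) = 1444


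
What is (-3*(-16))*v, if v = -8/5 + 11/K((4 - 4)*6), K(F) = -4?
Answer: -1044/5 ≈ -208.80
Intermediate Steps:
v = -87/20 (v = -8/5 + 11/(-4) = -8*⅕ + 11*(-¼) = -8/5 - 11/4 = -87/20 ≈ -4.3500)
(-3*(-16))*v = -3*(-16)*(-87/20) = 48*(-87/20) = -1044/5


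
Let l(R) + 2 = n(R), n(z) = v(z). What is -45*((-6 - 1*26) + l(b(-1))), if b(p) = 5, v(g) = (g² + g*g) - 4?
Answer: -540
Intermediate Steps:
v(g) = -4 + 2*g² (v(g) = (g² + g²) - 4 = 2*g² - 4 = -4 + 2*g²)
n(z) = -4 + 2*z²
l(R) = -6 + 2*R² (l(R) = -2 + (-4 + 2*R²) = -6 + 2*R²)
-45*((-6 - 1*26) + l(b(-1))) = -45*((-6 - 1*26) + (-6 + 2*5²)) = -45*((-6 - 26) + (-6 + 2*25)) = -45*(-32 + (-6 + 50)) = -45*(-32 + 44) = -45*12 = -540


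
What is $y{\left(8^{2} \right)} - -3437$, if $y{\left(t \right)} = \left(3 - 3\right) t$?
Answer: $3437$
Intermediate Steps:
$y{\left(t \right)} = 0$ ($y{\left(t \right)} = 0 t = 0$)
$y{\left(8^{2} \right)} - -3437 = 0 - -3437 = 0 + 3437 = 3437$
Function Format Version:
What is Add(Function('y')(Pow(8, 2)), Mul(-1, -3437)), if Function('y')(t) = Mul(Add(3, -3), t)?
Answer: 3437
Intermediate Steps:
Function('y')(t) = 0 (Function('y')(t) = Mul(0, t) = 0)
Add(Function('y')(Pow(8, 2)), Mul(-1, -3437)) = Add(0, Mul(-1, -3437)) = Add(0, 3437) = 3437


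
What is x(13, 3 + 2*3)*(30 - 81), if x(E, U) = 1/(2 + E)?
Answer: -17/5 ≈ -3.4000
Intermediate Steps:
x(13, 3 + 2*3)*(30 - 81) = (30 - 81)/(2 + 13) = -51/15 = (1/15)*(-51) = -17/5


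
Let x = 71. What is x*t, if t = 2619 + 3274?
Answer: 418403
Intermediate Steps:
t = 5893
x*t = 71*5893 = 418403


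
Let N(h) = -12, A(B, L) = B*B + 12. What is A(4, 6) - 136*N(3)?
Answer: 1660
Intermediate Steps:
A(B, L) = 12 + B² (A(B, L) = B² + 12 = 12 + B²)
A(4, 6) - 136*N(3) = (12 + 4²) - 136*(-12) = (12 + 16) + 1632 = 28 + 1632 = 1660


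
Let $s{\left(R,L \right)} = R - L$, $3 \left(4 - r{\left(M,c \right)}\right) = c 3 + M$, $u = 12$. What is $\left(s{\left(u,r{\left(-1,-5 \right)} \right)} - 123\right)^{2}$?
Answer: $\frac{130321}{9} \approx 14480.0$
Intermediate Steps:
$r{\left(M,c \right)} = 4 - c - \frac{M}{3}$ ($r{\left(M,c \right)} = 4 - \frac{c 3 + M}{3} = 4 - \frac{3 c + M}{3} = 4 - \frac{M + 3 c}{3} = 4 - \left(c + \frac{M}{3}\right) = 4 - c - \frac{M}{3}$)
$\left(s{\left(u,r{\left(-1,-5 \right)} \right)} - 123\right)^{2} = \left(\left(12 - \left(4 - -5 - - \frac{1}{3}\right)\right) - 123\right)^{2} = \left(\left(12 - \left(4 + 5 + \frac{1}{3}\right)\right) - 123\right)^{2} = \left(\left(12 - \frac{28}{3}\right) - 123\right)^{2} = \left(\frac{8}{3} - 123\right)^{2} = \left(- \frac{361}{3}\right)^{2} = \frac{130321}{9}$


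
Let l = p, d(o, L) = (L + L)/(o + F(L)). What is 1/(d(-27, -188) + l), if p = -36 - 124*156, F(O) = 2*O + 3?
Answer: -50/968953 ≈ -5.1602e-5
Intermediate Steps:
F(O) = 3 + 2*O
p = -19380 (p = -36 - 19344 = -19380)
d(o, L) = 2*L/(3 + o + 2*L) (d(o, L) = (L + L)/(o + (3 + 2*L)) = (2*L)/(3 + o + 2*L) = 2*L/(3 + o + 2*L))
l = -19380
1/(d(-27, -188) + l) = 1/(2*(-188)/(3 - 27 + 2*(-188)) - 19380) = 1/(2*(-188)/(3 - 27 - 376) - 19380) = 1/(2*(-188)/(-400) - 19380) = 1/(2*(-188)*(-1/400) - 19380) = 1/(47/50 - 19380) = 1/(-968953/50) = -50/968953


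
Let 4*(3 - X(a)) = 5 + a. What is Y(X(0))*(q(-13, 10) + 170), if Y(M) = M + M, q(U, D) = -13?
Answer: 1099/2 ≈ 549.50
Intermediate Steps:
X(a) = 7/4 - a/4 (X(a) = 3 - (5 + a)/4 = 3 + (-5/4 - a/4) = 7/4 - a/4)
Y(M) = 2*M
Y(X(0))*(q(-13, 10) + 170) = (2*(7/4 - ¼*0))*(-13 + 170) = (2*(7/4 + 0))*157 = (2*(7/4))*157 = (7/2)*157 = 1099/2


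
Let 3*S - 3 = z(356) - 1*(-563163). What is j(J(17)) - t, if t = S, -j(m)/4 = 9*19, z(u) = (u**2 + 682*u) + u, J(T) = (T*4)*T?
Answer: -935102/3 ≈ -3.1170e+5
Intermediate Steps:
J(T) = 4*T**2 (J(T) = (4*T)*T = 4*T**2)
z(u) = u**2 + 683*u
j(m) = -684 (j(m) = -36*19 = -4*171 = -684)
S = 933050/3 (S = 1 + (356*(683 + 356) - 1*(-563163))/3 = 1 + (356*1039 + 563163)/3 = 1 + (369884 + 563163)/3 = 1 + (1/3)*933047 = 1 + 933047/3 = 933050/3 ≈ 3.1102e+5)
t = 933050/3 ≈ 3.1102e+5
j(J(17)) - t = -684 - 1*933050/3 = -684 - 933050/3 = -935102/3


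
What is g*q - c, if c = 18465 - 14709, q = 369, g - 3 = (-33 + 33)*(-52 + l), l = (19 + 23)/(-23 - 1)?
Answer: -2649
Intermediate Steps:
l = -7/4 (l = 42/(-24) = 42*(-1/24) = -7/4 ≈ -1.7500)
g = 3 (g = 3 + (-33 + 33)*(-52 - 7/4) = 3 + 0*(-215/4) = 3 + 0 = 3)
c = 3756
g*q - c = 3*369 - 1*3756 = 1107 - 3756 = -2649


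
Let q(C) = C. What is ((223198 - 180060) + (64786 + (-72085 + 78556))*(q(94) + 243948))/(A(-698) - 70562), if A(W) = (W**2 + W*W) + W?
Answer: 4347435983/225787 ≈ 19255.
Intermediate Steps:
A(W) = W + 2*W**2 (A(W) = (W**2 + W**2) + W = 2*W**2 + W = W + 2*W**2)
((223198 - 180060) + (64786 + (-72085 + 78556))*(q(94) + 243948))/(A(-698) - 70562) = ((223198 - 180060) + (64786 + (-72085 + 78556))*(94 + 243948))/(-698*(1 + 2*(-698)) - 70562) = (43138 + (64786 + 6471)*244042)/(-698*(1 - 1396) - 70562) = (43138 + 71257*244042)/(-698*(-1395) - 70562) = (43138 + 17389700794)/(973710 - 70562) = 17389743932/903148 = 17389743932*(1/903148) = 4347435983/225787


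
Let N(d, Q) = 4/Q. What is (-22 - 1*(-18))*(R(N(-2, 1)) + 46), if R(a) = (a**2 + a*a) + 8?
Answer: -344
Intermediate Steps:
R(a) = 8 + 2*a**2 (R(a) = (a**2 + a**2) + 8 = 2*a**2 + 8 = 8 + 2*a**2)
(-22 - 1*(-18))*(R(N(-2, 1)) + 46) = (-22 - 1*(-18))*((8 + 2*(4/1)**2) + 46) = (-22 + 18)*((8 + 2*(4*1)**2) + 46) = -4*((8 + 2*4**2) + 46) = -4*((8 + 2*16) + 46) = -4*((8 + 32) + 46) = -4*(40 + 46) = -4*86 = -344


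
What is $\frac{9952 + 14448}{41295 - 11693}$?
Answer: $\frac{12200}{14801} \approx 0.82427$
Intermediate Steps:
$\frac{9952 + 14448}{41295 - 11693} = \frac{24400}{29602} = 24400 \cdot \frac{1}{29602} = \frac{12200}{14801}$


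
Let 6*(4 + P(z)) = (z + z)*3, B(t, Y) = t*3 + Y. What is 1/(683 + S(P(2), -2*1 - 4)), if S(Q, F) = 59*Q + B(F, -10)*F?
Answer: 1/733 ≈ 0.0013643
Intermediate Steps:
B(t, Y) = Y + 3*t (B(t, Y) = 3*t + Y = Y + 3*t)
P(z) = -4 + z (P(z) = -4 + ((z + z)*3)/6 = -4 + ((2*z)*3)/6 = -4 + (6*z)/6 = -4 + z)
S(Q, F) = 59*Q + F*(-10 + 3*F) (S(Q, F) = 59*Q + (-10 + 3*F)*F = 59*Q + F*(-10 + 3*F))
1/(683 + S(P(2), -2*1 - 4)) = 1/(683 + (59*(-4 + 2) + (-2*1 - 4)*(-10 + 3*(-2*1 - 4)))) = 1/(683 + (59*(-2) + (-2 - 4)*(-10 + 3*(-2 - 4)))) = 1/(683 + (-118 - 6*(-10 + 3*(-6)))) = 1/(683 + (-118 - 6*(-10 - 18))) = 1/(683 + (-118 - 6*(-28))) = 1/(683 + (-118 + 168)) = 1/(683 + 50) = 1/733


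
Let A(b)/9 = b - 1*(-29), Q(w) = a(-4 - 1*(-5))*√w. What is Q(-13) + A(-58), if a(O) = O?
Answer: -261 + I*√13 ≈ -261.0 + 3.6056*I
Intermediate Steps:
Q(w) = √w (Q(w) = (-4 - 1*(-5))*√w = (-4 + 5)*√w = 1*√w = √w)
A(b) = 261 + 9*b (A(b) = 9*(b - 1*(-29)) = 9*(b + 29) = 9*(29 + b) = 261 + 9*b)
Q(-13) + A(-58) = √(-13) + (261 + 9*(-58)) = I*√13 + (261 - 522) = I*√13 - 261 = -261 + I*√13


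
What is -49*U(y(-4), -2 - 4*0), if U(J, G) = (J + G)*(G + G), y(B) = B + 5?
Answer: -196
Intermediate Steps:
y(B) = 5 + B
U(J, G) = 2*G*(G + J) (U(J, G) = (G + J)*(2*G) = 2*G*(G + J))
-49*U(y(-4), -2 - 4*0) = -98*(-2 - 4*0)*((-2 - 4*0) + (5 - 4)) = -98*(-2 + 0)*((-2 + 0) + 1) = -98*(-2)*(-2 + 1) = -98*(-2)*(-1) = -49*4 = -196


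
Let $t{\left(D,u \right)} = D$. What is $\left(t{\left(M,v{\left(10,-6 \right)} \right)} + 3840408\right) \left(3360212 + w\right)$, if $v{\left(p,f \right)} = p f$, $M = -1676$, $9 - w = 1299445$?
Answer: $7910766776032$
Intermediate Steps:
$w = -1299436$ ($w = 9 - 1299445 = -1299436$)
$v{\left(p,f \right)} = f p$
$\left(t{\left(M,v{\left(10,-6 \right)} \right)} + 3840408\right) \left(3360212 + w\right) = \left(-1676 + 3840408\right) \left(3360212 - 1299436\right) = 3838732 \cdot 2060776 = 7910766776032$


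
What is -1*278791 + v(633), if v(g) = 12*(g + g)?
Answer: -263599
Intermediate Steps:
v(g) = 24*g (v(g) = 12*(2*g) = 24*g)
-1*278791 + v(633) = -1*278791 + 24*633 = -278791 + 15192 = -263599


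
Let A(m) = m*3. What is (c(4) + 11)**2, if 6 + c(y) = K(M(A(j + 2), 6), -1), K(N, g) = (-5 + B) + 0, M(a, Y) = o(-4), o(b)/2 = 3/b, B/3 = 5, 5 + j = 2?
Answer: 225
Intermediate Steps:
j = -3 (j = -5 + 2 = -3)
B = 15 (B = 3*5 = 15)
o(b) = 6/b (o(b) = 2*(3/b) = 6/b)
A(m) = 3*m
M(a, Y) = -3/2 (M(a, Y) = 6/(-4) = 6*(-1/4) = -3/2)
K(N, g) = 10 (K(N, g) = (-5 + 15) + 0 = 10 + 0 = 10)
c(y) = 4 (c(y) = -6 + 10 = 4)
(c(4) + 11)**2 = (4 + 11)**2 = 15**2 = 225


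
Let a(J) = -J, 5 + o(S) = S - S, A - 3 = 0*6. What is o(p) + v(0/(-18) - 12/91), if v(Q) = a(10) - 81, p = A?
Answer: -96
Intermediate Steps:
A = 3 (A = 3 + 0*6 = 3 + 0 = 3)
p = 3
o(S) = -5 (o(S) = -5 + (S - S) = -5 + 0 = -5)
v(Q) = -91 (v(Q) = -1*10 - 81 = -10 - 81 = -91)
o(p) + v(0/(-18) - 12/91) = -5 - 91 = -96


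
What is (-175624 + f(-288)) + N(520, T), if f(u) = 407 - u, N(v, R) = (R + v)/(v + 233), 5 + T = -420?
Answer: -131721442/753 ≈ -1.7493e+5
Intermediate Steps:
T = -425 (T = -5 - 420 = -425)
N(v, R) = (R + v)/(233 + v)
(-175624 + f(-288)) + N(520, T) = (-175624 + (407 - 1*(-288))) + (-425 + 520)/(233 + 520) = (-175624 + (407 + 288)) + 95/753 = (-175624 + 695) + (1/753)*95 = -174929 + 95/753 = -131721442/753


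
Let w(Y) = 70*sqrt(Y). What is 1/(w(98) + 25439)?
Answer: 25439/646662521 - 490*sqrt(2)/646662521 ≈ 3.8267e-5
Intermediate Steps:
1/(w(98) + 25439) = 1/(70*sqrt(98) + 25439) = 1/(70*(7*sqrt(2)) + 25439) = 1/(490*sqrt(2) + 25439) = 1/(25439 + 490*sqrt(2))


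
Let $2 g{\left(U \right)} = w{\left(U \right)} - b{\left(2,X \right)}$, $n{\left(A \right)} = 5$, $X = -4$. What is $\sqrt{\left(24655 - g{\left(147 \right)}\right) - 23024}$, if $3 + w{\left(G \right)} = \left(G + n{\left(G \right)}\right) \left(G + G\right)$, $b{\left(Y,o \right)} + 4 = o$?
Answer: $\frac{i \sqrt{82862}}{2} \approx 143.93 i$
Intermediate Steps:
$b{\left(Y,o \right)} = -4 + o$
$w{\left(G \right)} = -3 + 2 G \left(5 + G\right)$ ($w{\left(G \right)} = -3 + \left(G + 5\right) \left(G + G\right) = -3 + \left(5 + G\right) 2 G = -3 + 2 G \left(5 + G\right)$)
$g{\left(U \right)} = \frac{5}{2} + U^{2} + 5 U$ ($g{\left(U \right)} = \frac{\left(-3 + 2 U^{2} + 10 U\right) - \left(-4 - 4\right)}{2} = \frac{\left(-3 + 2 U^{2} + 10 U\right) - -8}{2} = \frac{\left(-3 + 2 U^{2} + 10 U\right) + 8}{2} = \frac{5 + 2 U^{2} + 10 U}{2} = \frac{5}{2} + U^{2} + 5 U$)
$\sqrt{\left(24655 - g{\left(147 \right)}\right) - 23024} = \sqrt{\left(24655 - \left(\frac{5}{2} + 147^{2} + 5 \cdot 147\right)\right) - 23024} = \sqrt{\left(24655 - \left(\frac{5}{2} + 21609 + 735\right)\right) - 23024} = \sqrt{\left(24655 - \frac{44693}{2}\right) - 23024} = \sqrt{\frac{4617}{2} - 23024} = \sqrt{- \frac{41431}{2}} = \frac{i \sqrt{82862}}{2}$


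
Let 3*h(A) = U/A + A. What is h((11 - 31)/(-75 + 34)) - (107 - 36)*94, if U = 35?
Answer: -1090587/164 ≈ -6649.9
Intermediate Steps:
h(A) = A/3 + 35/(3*A) (h(A) = (35/A + A)/3 = (A + 35/A)/3 = A/3 + 35/(3*A))
h((11 - 31)/(-75 + 34)) - (107 - 36)*94 = (35 + ((11 - 31)/(-75 + 34))²)/(3*(((11 - 31)/(-75 + 34)))) - (107 - 36)*94 = (35 + (-20/(-41))²)/(3*((-20/(-41)))) - 71*94 = (35 + (-20*(-1/41))²)/(3*((-20*(-1/41)))) - 1*6674 = (35 + (20/41)²)/(3*(20/41)) - 6674 = (⅓)*(41/20)*(35 + 400/1681) - 6674 = (⅓)*(41/20)*(59235/1681) - 6674 = 3949/164 - 6674 = -1090587/164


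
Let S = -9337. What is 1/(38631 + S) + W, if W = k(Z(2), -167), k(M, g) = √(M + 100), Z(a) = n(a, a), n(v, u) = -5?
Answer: 1/29294 + √95 ≈ 9.7468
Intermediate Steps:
Z(a) = -5
k(M, g) = √(100 + M)
W = √95 (W = √(100 - 5) = √95 ≈ 9.7468)
1/(38631 + S) + W = 1/(38631 - 9337) + √95 = 1/29294 + √95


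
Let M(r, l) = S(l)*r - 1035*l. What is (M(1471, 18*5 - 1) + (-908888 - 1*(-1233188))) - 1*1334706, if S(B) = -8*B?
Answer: -2149873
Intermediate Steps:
M(r, l) = -1035*l - 8*l*r (M(r, l) = (-8*l)*r - 1035*l = -8*l*r - 1035*l = -1035*l - 8*l*r)
(M(1471, 18*5 - 1) + (-908888 - 1*(-1233188))) - 1*1334706 = ((18*5 - 1)*(-1035 - 8*1471) + (-908888 - 1*(-1233188))) - 1*1334706 = ((90 - 1)*(-1035 - 11768) + (-908888 + 1233188)) - 1334706 = (89*(-12803) + 324300) - 1334706 = (-1139467 + 324300) - 1334706 = -815167 - 1334706 = -2149873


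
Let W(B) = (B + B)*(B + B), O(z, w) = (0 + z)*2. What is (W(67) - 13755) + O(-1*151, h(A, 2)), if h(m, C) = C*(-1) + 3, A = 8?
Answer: 3899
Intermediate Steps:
h(m, C) = 3 - C (h(m, C) = -C + 3 = 3 - C)
O(z, w) = 2*z (O(z, w) = z*2 = 2*z)
W(B) = 4*B**2 (W(B) = (2*B)*(2*B) = 4*B**2)
(W(67) - 13755) + O(-1*151, h(A, 2)) = (4*67**2 - 13755) + 2*(-1*151) = (4*4489 - 13755) + 2*(-151) = (17956 - 13755) - 302 = 4201 - 302 = 3899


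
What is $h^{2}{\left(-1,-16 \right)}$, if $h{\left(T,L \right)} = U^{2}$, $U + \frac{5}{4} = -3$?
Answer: $\frac{83521}{256} \approx 326.25$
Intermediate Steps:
$U = - \frac{17}{4}$ ($U = - \frac{5}{4} - 3 = - \frac{17}{4} \approx -4.25$)
$h{\left(T,L \right)} = \frac{289}{16}$ ($h{\left(T,L \right)} = \left(- \frac{17}{4}\right)^{2} = \frac{289}{16}$)
$h^{2}{\left(-1,-16 \right)} = \left(\frac{289}{16}\right)^{2} = \frac{83521}{256}$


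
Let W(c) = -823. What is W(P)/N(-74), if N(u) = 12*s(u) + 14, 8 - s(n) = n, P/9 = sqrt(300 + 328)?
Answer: -823/998 ≈ -0.82465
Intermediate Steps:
P = 18*sqrt(157) (P = 9*sqrt(300 + 328) = 9*sqrt(628) = 9*(2*sqrt(157)) = 18*sqrt(157) ≈ 225.54)
s(n) = 8 - n
N(u) = 110 - 12*u (N(u) = 12*(8 - u) + 14 = (96 - 12*u) + 14 = 110 - 12*u)
W(P)/N(-74) = -823/(110 - 12*(-74)) = -823/(110 + 888) = -823/998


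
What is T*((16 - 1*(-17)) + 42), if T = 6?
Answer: 450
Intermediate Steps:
T*((16 - 1*(-17)) + 42) = 6*((16 - 1*(-17)) + 42) = 6*((16 + 17) + 42) = 6*(33 + 42) = 6*75 = 450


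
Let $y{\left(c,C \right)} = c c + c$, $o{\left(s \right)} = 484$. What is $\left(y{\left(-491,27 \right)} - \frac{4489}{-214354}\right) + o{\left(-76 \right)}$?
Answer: $\frac{51675180685}{214354} \approx 2.4107 \cdot 10^{5}$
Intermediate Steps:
$y{\left(c,C \right)} = c + c^{2}$ ($y{\left(c,C \right)} = c^{2} + c = c + c^{2}$)
$\left(y{\left(-491,27 \right)} - \frac{4489}{-214354}\right) + o{\left(-76 \right)} = \left(- 491 \left(1 - 491\right) - \frac{4489}{-214354}\right) + 484 = \left(\left(-491\right) \left(-490\right) - - \frac{4489}{214354}\right) + 484 = \left(240590 + \frac{4489}{214354}\right) + 484 = \frac{51571433349}{214354} + 484 = \frac{51675180685}{214354}$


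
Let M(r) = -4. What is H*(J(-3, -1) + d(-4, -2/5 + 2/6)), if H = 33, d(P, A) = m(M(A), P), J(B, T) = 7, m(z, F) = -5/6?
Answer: 407/2 ≈ 203.50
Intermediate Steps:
m(z, F) = -⅚ (m(z, F) = -5*⅙ = -⅚)
d(P, A) = -⅚
H*(J(-3, -1) + d(-4, -2/5 + 2/6)) = 33*(7 - ⅚) = 33*(37/6) = 407/2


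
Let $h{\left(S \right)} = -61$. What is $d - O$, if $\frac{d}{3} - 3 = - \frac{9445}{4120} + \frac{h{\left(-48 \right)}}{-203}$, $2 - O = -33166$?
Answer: $- \frac{5547571857}{167272} \approx -33165.0$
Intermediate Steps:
$O = 33168$ ($O = 2 - -33166 = 2 + 33166 = 33168$)
$d = \frac{505839}{167272}$ ($d = 9 + 3 \left(- \frac{9445}{4120} - \frac{61}{-203}\right) = 9 + 3 \left(\left(-9445\right) \frac{1}{4120} - - \frac{61}{203}\right) = 9 + 3 \left(- \frac{1889}{824} + \frac{61}{203}\right) = 9 + 3 \left(- \frac{333203}{167272}\right) = 9 - \frac{999609}{167272} = \frac{505839}{167272} \approx 3.0241$)
$d - O = \frac{505839}{167272} - 33168 = - \frac{5547571857}{167272}$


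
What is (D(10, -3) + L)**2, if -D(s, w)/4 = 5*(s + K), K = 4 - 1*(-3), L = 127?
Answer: 45369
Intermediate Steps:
K = 7 (K = 4 + 3 = 7)
D(s, w) = -140 - 20*s (D(s, w) = -20*(s + 7) = -20*(7 + s) = -4*(35 + 5*s) = -140 - 20*s)
(D(10, -3) + L)**2 = ((-140 - 20*10) + 127)**2 = ((-140 - 200) + 127)**2 = (-340 + 127)**2 = (-213)**2 = 45369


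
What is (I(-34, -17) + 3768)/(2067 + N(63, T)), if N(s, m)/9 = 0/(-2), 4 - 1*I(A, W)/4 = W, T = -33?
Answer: 1284/689 ≈ 1.8636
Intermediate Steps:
I(A, W) = 16 - 4*W
N(s, m) = 0 (N(s, m) = 9*(0/(-2)) = 9*(0*(-½)) = 9*0 = 0)
(I(-34, -17) + 3768)/(2067 + N(63, T)) = ((16 - 4*(-17)) + 3768)/(2067 + 0) = ((16 + 68) + 3768)/2067 = (84 + 3768)*(1/2067) = 3852*(1/2067) = 1284/689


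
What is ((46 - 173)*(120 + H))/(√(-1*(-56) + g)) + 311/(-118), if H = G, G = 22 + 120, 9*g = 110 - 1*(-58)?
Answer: -311/118 - 16637*√42/28 ≈ -3853.4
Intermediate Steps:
g = 56/3 (g = (110 - 1*(-58))/9 = (110 + 58)/9 = (⅑)*168 = 56/3 ≈ 18.667)
G = 142
H = 142
((46 - 173)*(120 + H))/(√(-1*(-56) + g)) + 311/(-118) = ((46 - 173)*(120 + 142))/(√(-1*(-56) + 56/3)) + 311/(-118) = (-127*262)/(√(56 + 56/3)) + 311*(-1/118) = -33274*√42/56 - 311/118 = -16637*√42/28 - 311/118 = -311/118 - 16637*√42/28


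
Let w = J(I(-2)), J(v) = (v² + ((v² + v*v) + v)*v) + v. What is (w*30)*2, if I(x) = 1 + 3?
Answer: 9840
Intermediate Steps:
I(x) = 4
J(v) = v + v² + v*(v + 2*v²) (J(v) = (v² + ((v² + v²) + v)*v) + v = (v² + (2*v² + v)*v) + v = (v² + (v + 2*v²)*v) + v = (v² + v*(v + 2*v²)) + v = v + v² + v*(v + 2*v²))
w = 164 (w = 4*(1 + 2*4 + 2*4²) = 4*(1 + 8 + 2*16) = 4*(1 + 8 + 32) = 4*41 = 164)
(w*30)*2 = (164*30)*2 = 4920*2 = 9840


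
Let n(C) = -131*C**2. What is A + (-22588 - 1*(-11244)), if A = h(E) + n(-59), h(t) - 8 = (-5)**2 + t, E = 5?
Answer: -467317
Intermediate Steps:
h(t) = 33 + t (h(t) = 8 + ((-5)**2 + t) = 8 + (25 + t) = 33 + t)
A = -455973 (A = (33 + 5) - 131*(-59)**2 = 38 - 131*3481 = 38 - 456011 = -455973)
A + (-22588 - 1*(-11244)) = -455973 + (-22588 - 1*(-11244)) = -455973 + (-22588 + 11244) = -455973 - 11344 = -467317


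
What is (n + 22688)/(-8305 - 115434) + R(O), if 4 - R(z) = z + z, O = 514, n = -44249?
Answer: -126687175/123739 ≈ -1023.8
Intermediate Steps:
R(z) = 4 - 2*z (R(z) = 4 - (z + z) = 4 - 2*z)
(n + 22688)/(-8305 - 115434) + R(O) = (-44249 + 22688)/(-8305 - 115434) + (4 - 2*514) = -21561/(-123739) + (4 - 1028) = -21561*(-1/123739) - 1024 = 21561/123739 - 1024 = -126687175/123739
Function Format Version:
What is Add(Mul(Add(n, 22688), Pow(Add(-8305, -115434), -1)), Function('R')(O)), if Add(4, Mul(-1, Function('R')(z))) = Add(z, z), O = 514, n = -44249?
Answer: Rational(-126687175, 123739) ≈ -1023.8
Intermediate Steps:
Function('R')(z) = Add(4, Mul(-2, z)) (Function('R')(z) = Add(4, Mul(-1, Add(z, z))) = Add(4, Mul(-1, Mul(2, z))) = Add(4, Mul(-2, z)))
Add(Mul(Add(n, 22688), Pow(Add(-8305, -115434), -1)), Function('R')(O)) = Add(Mul(Add(-44249, 22688), Pow(Add(-8305, -115434), -1)), Add(4, Mul(-2, 514))) = Add(Mul(-21561, Pow(-123739, -1)), Add(4, -1028)) = Add(Mul(-21561, Rational(-1, 123739)), -1024) = Add(Rational(21561, 123739), -1024) = Rational(-126687175, 123739)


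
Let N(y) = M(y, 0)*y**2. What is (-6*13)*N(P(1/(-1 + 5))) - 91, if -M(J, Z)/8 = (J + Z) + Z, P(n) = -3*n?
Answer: -1417/4 ≈ -354.25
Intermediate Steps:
M(J, Z) = -16*Z - 8*J (M(J, Z) = -8*((J + Z) + Z) = -8*(J + 2*Z) = -16*Z - 8*J)
N(y) = -8*y**3 (N(y) = (-16*0 - 8*y)*y**2 = (0 - 8*y)*y**2 = (-8*y)*y**2 = -8*y**3)
(-6*13)*N(P(1/(-1 + 5))) - 91 = (-6*13)*(-8*(-27/(-1 + 5)**3)) - 91 = -(-624)*(-3/4)**3 - 91 = -(-624)*(-27)/64 - 91 = -78*27/8 - 91 = -1053/4 - 91 = -1417/4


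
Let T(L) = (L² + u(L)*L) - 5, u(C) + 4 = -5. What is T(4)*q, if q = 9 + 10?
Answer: -475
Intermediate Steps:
u(C) = -9 (u(C) = -4 - 5 = -9)
q = 19
T(L) = -5 + L² - 9*L (T(L) = (L² - 9*L) - 5 = -5 + L² - 9*L)
T(4)*q = (-5 + 4² - 9*4)*19 = (-5 + 16 - 36)*19 = -25*19 = -475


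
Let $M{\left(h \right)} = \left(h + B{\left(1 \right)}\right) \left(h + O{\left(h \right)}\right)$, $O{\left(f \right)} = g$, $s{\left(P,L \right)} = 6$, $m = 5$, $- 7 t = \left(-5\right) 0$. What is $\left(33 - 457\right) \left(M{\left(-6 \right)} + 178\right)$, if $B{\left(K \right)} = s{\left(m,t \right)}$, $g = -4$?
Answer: $-75472$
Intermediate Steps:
$t = 0$ ($t = - \frac{\left(-5\right) 0}{7} = \left(- \frac{1}{7}\right) 0 = 0$)
$B{\left(K \right)} = 6$
$O{\left(f \right)} = -4$
$M{\left(h \right)} = \left(-4 + h\right) \left(6 + h\right)$ ($M{\left(h \right)} = \left(h + 6\right) \left(h - 4\right) = \left(6 + h\right) \left(-4 + h\right) = \left(-4 + h\right) \left(6 + h\right)$)
$\left(33 - 457\right) \left(M{\left(-6 \right)} + 178\right) = \left(33 - 457\right) \left(\left(-24 + \left(-6\right)^{2} + 2 \left(-6\right)\right) + 178\right) = - 424 \left(\left(-24 + 36 - 12\right) + 178\right) = - 424 \left(0 + 178\right) = \left(-424\right) 178 = -75472$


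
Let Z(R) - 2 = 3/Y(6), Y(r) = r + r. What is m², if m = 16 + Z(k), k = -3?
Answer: 5329/16 ≈ 333.06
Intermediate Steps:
Y(r) = 2*r
Z(R) = 9/4 (Z(R) = 2 + 3/((2*6)) = 2 + 3/12 = 2 + 3*(1/12) = 2 + ¼ = 9/4)
m = 73/4 (m = 16 + 9/4 = 73/4 ≈ 18.250)
m² = (73/4)² = 5329/16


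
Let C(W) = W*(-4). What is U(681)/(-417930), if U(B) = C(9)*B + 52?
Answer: 12232/208965 ≈ 0.058536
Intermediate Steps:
C(W) = -4*W
U(B) = 52 - 36*B (U(B) = (-4*9)*B + 52 = -36*B + 52 = 52 - 36*B)
U(681)/(-417930) = (52 - 36*681)/(-417930) = (52 - 24516)*(-1/417930) = -24464*(-1/417930) = 12232/208965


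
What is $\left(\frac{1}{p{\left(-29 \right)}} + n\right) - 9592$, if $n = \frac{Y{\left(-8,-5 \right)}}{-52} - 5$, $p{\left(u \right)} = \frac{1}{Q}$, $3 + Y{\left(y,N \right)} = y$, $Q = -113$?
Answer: $- \frac{504909}{52} \approx -9709.8$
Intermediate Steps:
$Y{\left(y,N \right)} = -3 + y$
$p{\left(u \right)} = - \frac{1}{113}$ ($p{\left(u \right)} = \frac{1}{-113} = - \frac{1}{113}$)
$n = - \frac{249}{52}$ ($n = \frac{-3 - 8}{-52} - 5 = \left(- \frac{1}{52}\right) \left(-11\right) - 5 = \frac{11}{52} - 5 = - \frac{249}{52} \approx -4.7885$)
$\left(\frac{1}{p{\left(-29 \right)}} + n\right) - 9592 = \left(\frac{1}{- \frac{1}{113}} - \frac{249}{52}\right) - 9592 = \left(-113 - \frac{249}{52}\right) - 9592 = - \frac{6125}{52} - 9592 = - \frac{504909}{52}$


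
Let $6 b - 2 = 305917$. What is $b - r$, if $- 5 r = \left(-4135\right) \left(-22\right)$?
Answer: $\frac{138361}{2} \approx 69181.0$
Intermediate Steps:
$b = \frac{101973}{2}$ ($b = \frac{1}{3} + \frac{1}{6} \cdot 305917 = \frac{1}{3} + \frac{305917}{6} = \frac{101973}{2} \approx 50987.0$)
$r = -18194$ ($r = - \frac{\left(-4135\right) \left(-22\right)}{5} = \left(- \frac{1}{5}\right) 90970 = -18194$)
$b - r = \frac{101973}{2} - -18194 = \frac{101973}{2} + 18194 = \frac{138361}{2}$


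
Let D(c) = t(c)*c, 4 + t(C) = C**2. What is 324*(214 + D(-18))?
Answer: -1796904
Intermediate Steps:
t(C) = -4 + C**2
D(c) = c*(-4 + c**2) (D(c) = (-4 + c**2)*c = c*(-4 + c**2))
324*(214 + D(-18)) = 324*(214 - 18*(-4 + (-18)**2)) = 324*(214 - 18*(-4 + 324)) = 324*(214 - 18*320) = 324*(214 - 5760) = 324*(-5546) = -1796904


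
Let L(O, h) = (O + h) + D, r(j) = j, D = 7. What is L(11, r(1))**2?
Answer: 361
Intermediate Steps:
L(O, h) = 7 + O + h (L(O, h) = (O + h) + 7 = 7 + O + h)
L(11, r(1))**2 = (7 + 11 + 1)**2 = 19**2 = 361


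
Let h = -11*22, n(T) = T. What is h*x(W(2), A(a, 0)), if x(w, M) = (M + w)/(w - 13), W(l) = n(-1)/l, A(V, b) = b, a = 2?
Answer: -242/27 ≈ -8.9630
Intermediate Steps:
h = -242
W(l) = -1/l
x(w, M) = (M + w)/(-13 + w)
h*x(W(2), A(a, 0)) = -242*(0 - 1/2)/(-13 - 1/2) = -242*(-1)/((-27/2)*2) = -(-484)*(-1)/(27*2) = -242*1/27 = -242/27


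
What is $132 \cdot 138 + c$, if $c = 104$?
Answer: $18320$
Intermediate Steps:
$132 \cdot 138 + c = 132 \cdot 138 + 104 = 18216 + 104 = 18320$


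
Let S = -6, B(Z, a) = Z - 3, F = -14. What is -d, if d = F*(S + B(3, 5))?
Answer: -84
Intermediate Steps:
B(Z, a) = -3 + Z
d = 84 (d = -14*(-6 + (-3 + 3)) = -14*(-6 + 0) = -14*(-6) = 84)
-d = -1*84 = -84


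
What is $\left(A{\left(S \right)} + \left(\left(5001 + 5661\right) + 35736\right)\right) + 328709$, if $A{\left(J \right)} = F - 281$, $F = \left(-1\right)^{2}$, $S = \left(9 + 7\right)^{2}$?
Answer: $374827$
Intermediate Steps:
$S = 256$ ($S = 16^{2} = 256$)
$F = 1$
$A{\left(J \right)} = -280$ ($A{\left(J \right)} = 1 - 281 = -280$)
$\left(A{\left(S \right)} + \left(\left(5001 + 5661\right) + 35736\right)\right) + 328709 = \left(-280 + \left(\left(5001 + 5661\right) + 35736\right)\right) + 328709 = \left(-280 + \left(10662 + 35736\right)\right) + 328709 = \left(-280 + 46398\right) + 328709 = 46118 + 328709 = 374827$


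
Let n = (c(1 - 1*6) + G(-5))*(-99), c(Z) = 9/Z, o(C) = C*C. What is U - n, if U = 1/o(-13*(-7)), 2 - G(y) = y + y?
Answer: 41810774/41405 ≈ 1009.8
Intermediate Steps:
o(C) = C²
G(y) = 2 - 2*y (G(y) = 2 - (y + y) = 2 - 2*y)
U = 1/8281 (U = 1/((-13*(-7))²) = 1/(91²) = 1/8281 ≈ 0.00012076)
n = -5049/5 (n = (9/(1 - 1*6) + (2 - 2*(-5)))*(-99) = (9/(1 - 6) + (2 + 10))*(-99) = (9/(-5) + 12)*(-99) = (9*(-⅕) + 12)*(-99) = (-9/5 + 12)*(-99) = (51/5)*(-99) = -5049/5 ≈ -1009.8)
U - n = 1/8281 - 1*(-5049/5) = 1/8281 + 5049/5 = 41810774/41405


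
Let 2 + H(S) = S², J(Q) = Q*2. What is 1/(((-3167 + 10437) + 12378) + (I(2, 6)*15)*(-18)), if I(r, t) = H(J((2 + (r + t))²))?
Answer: -1/10779812 ≈ -9.2766e-8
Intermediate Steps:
J(Q) = 2*Q
H(S) = -2 + S²
I(r, t) = -2 + 4*(2 + r + t)⁴ (I(r, t) = -2 + (2*(2 + (r + t))²)² = -2 + (2*(2 + r + t)²)² = -2 + 4*(2 + r + t)⁴)
1/(((-3167 + 10437) + 12378) + (I(2, 6)*15)*(-18)) = 1/(((-3167 + 10437) + 12378) + ((-2 + 4*(2 + 2 + 6)⁴)*15)*(-18)) = 1/((7270 + 12378) + ((-2 + 4*10⁴)*15)*(-18)) = 1/(19648 + ((-2 + 4*10000)*15)*(-18)) = 1/(19648 + ((-2 + 40000)*15)*(-18)) = 1/(19648 + (39998*15)*(-18)) = 1/(19648 + 599970*(-18)) = 1/(19648 - 10799460) = 1/(-10779812) = -1/10779812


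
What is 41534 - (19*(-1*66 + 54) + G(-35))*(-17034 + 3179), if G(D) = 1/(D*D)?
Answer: -763761699/245 ≈ -3.1174e+6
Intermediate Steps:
G(D) = D⁻²
41534 - (19*(-1*66 + 54) + G(-35))*(-17034 + 3179) = 41534 - (19*(-1*66 + 54) + (-35)⁻²)*(-17034 + 3179) = 41534 - (19*(-66 + 54) + 1/1225)*(-13855) = 41534 - (19*(-12) + 1/1225)*(-13855) = 41534 - (-228 + 1/1225)*(-13855) = 41534 - (-279299)*(-13855)/1225 = 41534 - 1*773937529/245 = 41534 - 773937529/245 = -763761699/245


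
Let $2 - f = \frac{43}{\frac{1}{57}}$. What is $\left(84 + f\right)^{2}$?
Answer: $5593225$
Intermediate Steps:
$f = -2449$ ($f = 2 - \frac{43}{\frac{1}{57}} = 2 - 43 \frac{1}{\frac{1}{57}} = 2 - 43 \cdot 57 = 2 - 2451 = -2449$)
$\left(84 + f\right)^{2} = \left(84 - 2449\right)^{2} = \left(-2365\right)^{2} = 5593225$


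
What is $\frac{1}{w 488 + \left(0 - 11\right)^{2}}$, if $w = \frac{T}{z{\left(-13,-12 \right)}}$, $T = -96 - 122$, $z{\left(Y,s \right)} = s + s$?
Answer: $\frac{3}{13661} \approx 0.0002196$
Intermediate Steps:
$z{\left(Y,s \right)} = 2 s$
$T = -218$
$w = \frac{109}{12}$ ($w = - \frac{218}{2 \left(-12\right)} = - \frac{218}{-24} = \left(-218\right) \left(- \frac{1}{24}\right) = \frac{109}{12} \approx 9.0833$)
$\frac{1}{w 488 + \left(0 - 11\right)^{2}} = \frac{1}{\frac{109}{12} \cdot 488 + \left(0 - 11\right)^{2}} = \frac{1}{\frac{13298}{3} + \left(-11\right)^{2}} = \frac{1}{\frac{13298}{3} + 121} = \frac{1}{\frac{13661}{3}} = \frac{3}{13661}$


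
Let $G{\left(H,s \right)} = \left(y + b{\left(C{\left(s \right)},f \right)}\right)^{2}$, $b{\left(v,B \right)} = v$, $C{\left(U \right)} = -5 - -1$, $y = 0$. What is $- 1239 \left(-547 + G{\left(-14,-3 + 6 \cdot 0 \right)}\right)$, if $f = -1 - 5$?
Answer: $657909$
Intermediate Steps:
$f = -6$
$C{\left(U \right)} = -4$ ($C{\left(U \right)} = -5 + 1 = -4$)
$G{\left(H,s \right)} = 16$ ($G{\left(H,s \right)} = \left(0 - 4\right)^{2} = \left(-4\right)^{2} = 16$)
$- 1239 \left(-547 + G{\left(-14,-3 + 6 \cdot 0 \right)}\right) = - 1239 \left(-547 + 16\right) = \left(-1239\right) \left(-531\right) = 657909$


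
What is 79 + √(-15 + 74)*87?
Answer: 79 + 87*√59 ≈ 747.26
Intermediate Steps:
79 + √(-15 + 74)*87 = 79 + √59*87 = 79 + 87*√59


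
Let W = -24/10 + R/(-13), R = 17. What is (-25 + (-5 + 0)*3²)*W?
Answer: 3374/13 ≈ 259.54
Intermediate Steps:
W = -241/65 (W = -24/10 + 17/(-13) = -24*⅒ + 17*(-1/13) = -12/5 - 17/13 = -241/65 ≈ -3.7077)
(-25 + (-5 + 0)*3²)*W = (-25 + (-5 + 0)*3²)*(-241/65) = (-25 - 5*9)*(-241/65) = (-25 - 45)*(-241/65) = -70*(-241/65) = 3374/13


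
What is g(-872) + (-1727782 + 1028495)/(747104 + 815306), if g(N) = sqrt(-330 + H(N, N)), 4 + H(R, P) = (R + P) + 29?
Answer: -699287/1562410 + I*sqrt(2049) ≈ -0.44757 + 45.266*I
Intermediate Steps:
H(R, P) = 25 + P + R (H(R, P) = -4 + ((R + P) + 29) = -4 + ((P + R) + 29) = -4 + (29 + P + R) = 25 + P + R)
g(N) = sqrt(-305 + 2*N) (g(N) = sqrt(-330 + (25 + N + N)) = sqrt(-330 + (25 + 2*N)) = sqrt(-305 + 2*N))
g(-872) + (-1727782 + 1028495)/(747104 + 815306) = sqrt(-305 + 2*(-872)) + (-1727782 + 1028495)/(747104 + 815306) = sqrt(-305 - 1744) - 699287/1562410 = sqrt(-2049) - 699287*1/1562410 = I*sqrt(2049) - 699287/1562410 = -699287/1562410 + I*sqrt(2049)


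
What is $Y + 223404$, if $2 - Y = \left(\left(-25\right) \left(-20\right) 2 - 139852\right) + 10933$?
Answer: $351325$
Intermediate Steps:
$Y = 127921$ ($Y = 2 - \left(\left(\left(-25\right) \left(-20\right) 2 - 139852\right) + 10933\right) = 2 - \left(\left(500 \cdot 2 - 139852\right) + 10933\right) = 2 - \left(\left(1000 - 139852\right) + 10933\right) = 2 - \left(-138852 + 10933\right) = 2 - -127919 = 2 + 127919 = 127921$)
$Y + 223404 = 127921 + 223404 = 351325$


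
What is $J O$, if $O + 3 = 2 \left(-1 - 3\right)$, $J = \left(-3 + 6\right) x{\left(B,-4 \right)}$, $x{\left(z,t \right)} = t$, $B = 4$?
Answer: $132$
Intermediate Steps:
$J = -12$ ($J = \left(-3 + 6\right) \left(-4\right) = 3 \left(-4\right) = -12$)
$O = -11$ ($O = -3 + 2 \left(-1 - 3\right) = -3 + 2 \left(-4\right) = -3 - 8 = -11$)
$J O = \left(-12\right) \left(-11\right) = 132$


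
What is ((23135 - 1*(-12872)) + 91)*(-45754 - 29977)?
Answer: -2733737638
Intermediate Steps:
((23135 - 1*(-12872)) + 91)*(-45754 - 29977) = ((23135 + 12872) + 91)*(-75731) = (36007 + 91)*(-75731) = 36098*(-75731) = -2733737638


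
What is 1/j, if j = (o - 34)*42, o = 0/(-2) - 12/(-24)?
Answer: -1/1407 ≈ -0.00071073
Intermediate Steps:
o = ½ (o = 0*(-½) - 12*(-1/24) = 0 + ½ = ½ ≈ 0.50000)
j = -1407 (j = (½ - 34)*42 = -67/2*42 = -1407)
1/j = 1/(-1407) = -1/1407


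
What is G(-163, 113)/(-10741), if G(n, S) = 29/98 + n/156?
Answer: 5725/82104204 ≈ 6.9728e-5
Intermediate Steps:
G(n, S) = 29/98 + n/156 (G(n, S) = 29*(1/98) + n*(1/156) = 29/98 + n/156)
G(-163, 113)/(-10741) = (29/98 + (1/156)*(-163))/(-10741) = (29/98 - 163/156)*(-1/10741) = -5725/7644*(-1/10741) = 5725/82104204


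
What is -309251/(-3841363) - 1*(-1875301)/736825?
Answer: 7431575743338/2830412292475 ≈ 2.6256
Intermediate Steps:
-309251/(-3841363) - 1*(-1875301)/736825 = -309251*(-1/3841363) + 1875301*(1/736825) = 309251/3841363 + 1875301/736825 = 7431575743338/2830412292475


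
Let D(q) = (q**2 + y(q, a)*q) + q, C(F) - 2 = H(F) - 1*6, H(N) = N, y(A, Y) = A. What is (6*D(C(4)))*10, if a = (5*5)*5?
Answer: 0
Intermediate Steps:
a = 125 (a = 25*5 = 125)
C(F) = -4 + F (C(F) = 2 + (F - 1*6) = 2 + (F - 6) = 2 + (-6 + F) = -4 + F)
D(q) = q + 2*q**2 (D(q) = (q**2 + q*q) + q = (q**2 + q**2) + q = 2*q**2 + q = q + 2*q**2)
(6*D(C(4)))*10 = (6*((-4 + 4)*(1 + 2*(-4 + 4))))*10 = (6*(0*(1 + 2*0)))*10 = (6*(0*(1 + 0)))*10 = (6*(0*1))*10 = (6*0)*10 = 0*10 = 0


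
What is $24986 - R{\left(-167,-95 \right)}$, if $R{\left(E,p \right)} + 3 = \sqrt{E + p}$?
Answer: $24989 - i \sqrt{262} \approx 24989.0 - 16.186 i$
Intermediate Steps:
$R{\left(E,p \right)} = -3 + \sqrt{E + p}$
$24986 - R{\left(-167,-95 \right)} = 24986 - \left(-3 + \sqrt{-167 - 95}\right) = 24986 - \left(-3 + \sqrt{-262}\right) = 24986 - \left(-3 + i \sqrt{262}\right) = 24986 + \left(3 - i \sqrt{262}\right) = 24989 - i \sqrt{262}$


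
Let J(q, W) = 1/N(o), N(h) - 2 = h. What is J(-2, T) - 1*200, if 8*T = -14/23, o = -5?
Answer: -601/3 ≈ -200.33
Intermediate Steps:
N(h) = 2 + h
T = -7/92 (T = (-14/23)/8 = (-14*1/23)/8 = (⅛)*(-14/23) = -7/92 ≈ -0.076087)
J(q, W) = -⅓ (J(q, W) = 1/(2 - 5) = 1/(-3) = -⅓)
J(-2, T) - 1*200 = -⅓ - 1*200 = -⅓ - 200 = -601/3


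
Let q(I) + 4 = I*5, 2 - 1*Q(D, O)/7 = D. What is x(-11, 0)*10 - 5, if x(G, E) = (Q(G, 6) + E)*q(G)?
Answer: -53695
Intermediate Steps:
Q(D, O) = 14 - 7*D
q(I) = -4 + 5*I (q(I) = -4 + I*5 = -4 + 5*I)
x(G, E) = (-4 + 5*G)*(14 + E - 7*G) (x(G, E) = ((14 - 7*G) + E)*(-4 + 5*G) = (14 + E - 7*G)*(-4 + 5*G) = (-4 + 5*G)*(14 + E - 7*G))
x(-11, 0)*10 - 5 = ((-4 + 5*(-11))*(14 + 0 - 7*(-11)))*10 - 5 = ((-4 - 55)*(14 + 0 + 77))*10 - 5 = -59*91*10 - 5 = -5369*10 - 5 = -53690 - 5 = -53695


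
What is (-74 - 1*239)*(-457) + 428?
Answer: 143469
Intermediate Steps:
(-74 - 1*239)*(-457) + 428 = (-74 - 239)*(-457) + 428 = -313*(-457) + 428 = 143041 + 428 = 143469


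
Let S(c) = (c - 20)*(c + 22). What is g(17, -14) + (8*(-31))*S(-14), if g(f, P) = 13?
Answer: 67469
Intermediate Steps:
S(c) = (-20 + c)*(22 + c)
g(17, -14) + (8*(-31))*S(-14) = 13 + (8*(-31))*(-440 + (-14)² + 2*(-14)) = 13 - 248*(-440 + 196 - 28) = 13 - 248*(-272) = 13 + 67456 = 67469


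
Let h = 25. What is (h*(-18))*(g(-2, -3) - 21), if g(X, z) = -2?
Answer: 10350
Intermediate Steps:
(h*(-18))*(g(-2, -3) - 21) = (25*(-18))*(-2 - 21) = -450*(-23) = 10350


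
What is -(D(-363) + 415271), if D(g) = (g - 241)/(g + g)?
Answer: -150743675/363 ≈ -4.1527e+5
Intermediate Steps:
D(g) = (-241 + g)/(2*g) (D(g) = (-241 + g)/((2*g)) = (-241 + g)*(1/(2*g)) = (-241 + g)/(2*g))
-(D(-363) + 415271) = -((½)*(-241 - 363)/(-363) + 415271) = -((½)*(-1/363)*(-604) + 415271) = -(302/363 + 415271) = -1*150743675/363 = -150743675/363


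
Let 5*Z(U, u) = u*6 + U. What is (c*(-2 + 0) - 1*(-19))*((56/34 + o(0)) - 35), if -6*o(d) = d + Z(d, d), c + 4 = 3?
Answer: -11907/17 ≈ -700.41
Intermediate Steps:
Z(U, u) = U/5 + 6*u/5 (Z(U, u) = (u*6 + U)/5 = (6*u + U)/5 = (U + 6*u)/5 = U/5 + 6*u/5)
c = -1 (c = -4 + 3 = -1)
o(d) = -2*d/5 (o(d) = -(d + (d/5 + 6*d/5))/6 = -(d + 7*d/5)/6 = -2*d/5)
(c*(-2 + 0) - 1*(-19))*((56/34 + o(0)) - 35) = (-(-2 + 0) - 1*(-19))*((56/34 - 2/5*0) - 35) = (-1*(-2) + 19)*((56*(1/34) + 0) - 35) = (2 + 19)*((28/17 + 0) - 35) = 21*(28/17 - 35) = 21*(-567/17) = -11907/17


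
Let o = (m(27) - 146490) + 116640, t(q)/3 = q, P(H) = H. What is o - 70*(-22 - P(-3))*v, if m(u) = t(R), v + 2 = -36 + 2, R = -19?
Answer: -77787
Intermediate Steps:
t(q) = 3*q
v = -36 (v = -2 + (-36 + 2) = -2 - 34 = -36)
m(u) = -57 (m(u) = 3*(-19) = -57)
o = -29907 (o = (-57 - 146490) + 116640 = -146547 + 116640 = -29907)
o - 70*(-22 - P(-3))*v = -29907 - 70*(-22 - 1*(-3))*(-36) = -29907 - 70*(-22 + 3)*(-36) = -29907 - 70*(-19)*(-36) = -29907 - (-1330)*(-36) = -29907 - 1*47880 = -29907 - 47880 = -77787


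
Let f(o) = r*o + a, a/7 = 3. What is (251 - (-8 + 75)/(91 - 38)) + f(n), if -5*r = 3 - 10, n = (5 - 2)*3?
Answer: 75084/265 ≈ 283.34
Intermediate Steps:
n = 9 (n = 3*3 = 9)
a = 21 (a = 7*3 = 21)
r = 7/5 (r = -(3 - 10)/5 = -1/5*(-7) = 7/5 ≈ 1.4000)
f(o) = 21 + 7*o/5 (f(o) = 7*o/5 + 21 = 21 + 7*o/5)
(251 - (-8 + 75)/(91 - 38)) + f(n) = (251 - (-8 + 75)/(91 - 38)) + (21 + (7/5)*9) = (251 - 67/53) + (21 + 63/5) = (251 - 67/53) + 168/5 = 13236/53 + 168/5 = 75084/265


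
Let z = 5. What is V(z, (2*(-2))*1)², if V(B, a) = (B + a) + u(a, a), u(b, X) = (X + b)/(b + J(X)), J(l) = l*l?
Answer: ⅑ ≈ 0.11111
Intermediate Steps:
J(l) = l²
u(b, X) = (X + b)/(b + X²)
V(B, a) = B + a + 2*a/(a + a²) (V(B, a) = (B + a) + (a + a)/(a + a²) = (B + a) + (2*a)/(a + a²) = (B + a) + 2*a/(a + a²) = B + a + 2*a/(a + a²))
V(z, (2*(-2))*1)² = ((2 + (1 + (2*(-2))*1)*(5 + (2*(-2))*1))/(1 + (2*(-2))*1))² = ((2 + (1 - 4*1)*(5 - 4*1))/(1 - 4*1))² = ((2 + (1 - 4)*(5 - 4))/(1 - 4))² = ((2 - 3*1)/(-3))² = (-(2 - 3)/3)² = (-⅓*(-1))² = (⅓)² = ⅑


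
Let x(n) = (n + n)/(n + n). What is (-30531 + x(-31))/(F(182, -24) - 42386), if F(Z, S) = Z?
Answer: 15265/21102 ≈ 0.72339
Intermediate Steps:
x(n) = 1 (x(n) = (2*n)/((2*n)) = (2*n)*(1/(2*n)) = 1)
(-30531 + x(-31))/(F(182, -24) - 42386) = (-30531 + 1)/(182 - 42386) = -30530/(-42204) = -30530*(-1/42204) = 15265/21102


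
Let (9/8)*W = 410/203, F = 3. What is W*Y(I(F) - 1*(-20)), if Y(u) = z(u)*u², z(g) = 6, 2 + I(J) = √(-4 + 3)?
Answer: 2118880/609 + 78720*I/203 ≈ 3479.3 + 387.78*I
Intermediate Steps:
I(J) = -2 + I (I(J) = -2 + √(-4 + 3) = -2 + √(-1) = -2 + I)
Y(u) = 6*u²
W = 3280/1827 (W = 8*(410/203)/9 = 8*(410*(1/203))/9 = (8/9)*(410/203) = 3280/1827 ≈ 1.7953)
W*Y(I(F) - 1*(-20)) = 3280*(6*((-2 + I) - 1*(-20))²)/1827 = 3280*(6*((-2 + I) + 20)²)/1827 = 3280*(6*(18 + I)²)/1827 = 6560*(18 + I)²/609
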